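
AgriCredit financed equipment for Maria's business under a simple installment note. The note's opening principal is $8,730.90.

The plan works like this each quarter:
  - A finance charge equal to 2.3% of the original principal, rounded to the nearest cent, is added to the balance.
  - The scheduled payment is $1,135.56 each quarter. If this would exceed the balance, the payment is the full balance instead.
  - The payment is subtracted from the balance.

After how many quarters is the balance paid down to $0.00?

10

Quarter 1: opening $8,730.90; interest $200.81 → $8,931.71; payment $1,135.56; balance $7,796.15
Quarter 2: opening $7,796.15; interest $200.81 → $7,996.96; payment $1,135.56; balance $6,861.40
Quarter 3: opening $6,861.40; interest $200.81 → $7,062.21; payment $1,135.56; balance $5,926.65
Quarter 4: opening $5,926.65; interest $200.81 → $6,127.46; payment $1,135.56; balance $4,991.90
Quarter 5: opening $4,991.90; interest $200.81 → $5,192.71; payment $1,135.56; balance $4,057.15
Quarter 6: opening $4,057.15; interest $200.81 → $4,257.96; payment $1,135.56; balance $3,122.40
Quarter 7: opening $3,122.40; interest $200.81 → $3,323.21; payment $1,135.56; balance $2,187.65
Quarter 8: opening $2,187.65; interest $200.81 → $2,388.46; payment $1,135.56; balance $1,252.90
Quarter 9: opening $1,252.90; interest $200.81 → $1,453.71; payment $1,135.56; balance $318.15
Quarter 10: opening $318.15; interest $200.81 → $518.96; payment $518.96; balance $0.00
Balance reaches $0.00 in quarter 10.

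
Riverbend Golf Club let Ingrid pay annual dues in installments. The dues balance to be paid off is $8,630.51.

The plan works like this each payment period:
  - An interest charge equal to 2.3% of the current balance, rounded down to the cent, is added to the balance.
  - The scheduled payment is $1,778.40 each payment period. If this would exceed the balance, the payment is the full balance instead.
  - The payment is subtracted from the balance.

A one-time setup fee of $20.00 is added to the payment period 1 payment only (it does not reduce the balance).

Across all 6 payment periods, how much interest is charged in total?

Payment period 1: opening $8,630.51; interest $198.50 → $8,829.01; payment $1,778.40 (+ $20.00 fee); balance $7,050.61
Payment period 2: opening $7,050.61; interest $162.16 → $7,212.77; payment $1,778.40; balance $5,434.37
Payment period 3: opening $5,434.37; interest $124.99 → $5,559.36; payment $1,778.40; balance $3,780.96
Payment period 4: opening $3,780.96; interest $86.96 → $3,867.92; payment $1,778.40; balance $2,089.52
Payment period 5: opening $2,089.52; interest $48.05 → $2,137.57; payment $1,778.40; balance $359.17
Payment period 6: opening $359.17; interest $8.26 → $367.43; payment $367.43; balance $0.00
Total interest: $198.50 + $162.16 + $124.99 + $86.96 + $48.05 + $8.26 = $628.92

$628.92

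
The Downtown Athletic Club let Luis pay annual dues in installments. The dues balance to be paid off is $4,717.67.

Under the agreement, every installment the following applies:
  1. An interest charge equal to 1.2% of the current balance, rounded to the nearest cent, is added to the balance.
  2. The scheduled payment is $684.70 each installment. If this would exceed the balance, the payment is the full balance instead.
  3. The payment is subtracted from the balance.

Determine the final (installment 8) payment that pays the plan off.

Installment 1: $4,717.67 +$56.61 interest = $4,774.28; pay $684.70 → $4,089.58
Installment 2: $4,089.58 +$49.07 interest = $4,138.65; pay $684.70 → $3,453.95
Installment 3: $3,453.95 +$41.45 interest = $3,495.40; pay $684.70 → $2,810.70
Installment 4: $2,810.70 +$33.73 interest = $2,844.43; pay $684.70 → $2,159.73
Installment 5: $2,159.73 +$25.92 interest = $2,185.65; pay $684.70 → $1,500.95
Installment 6: $1,500.95 +$18.01 interest = $1,518.96; pay $684.70 → $834.26
Installment 7: $834.26 +$10.01 interest = $844.27; pay $684.70 → $159.57
Installment 8: $159.57 +$1.91 interest = $161.48; pay $161.48 → $0.00

$161.48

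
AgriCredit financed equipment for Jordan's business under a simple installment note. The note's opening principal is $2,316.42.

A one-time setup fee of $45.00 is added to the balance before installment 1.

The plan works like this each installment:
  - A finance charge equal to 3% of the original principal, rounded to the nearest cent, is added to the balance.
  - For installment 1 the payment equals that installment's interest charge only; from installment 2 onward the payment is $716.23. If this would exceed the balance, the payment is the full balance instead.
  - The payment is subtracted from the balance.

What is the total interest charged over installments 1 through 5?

# | Opening | Interest | Payment | End bal
1 | $2,361.42 | $69.49 | $69.49 | $2,361.42
2 | $2,361.42 | $69.49 | $716.23 | $1,714.68
3 | $1,714.68 | $69.49 | $716.23 | $1,067.94
4 | $1,067.94 | $69.49 | $716.23 | $421.20
5 | $421.20 | $69.49 | $490.69 | $0.00
Total interest: $69.49 + $69.49 + $69.49 + $69.49 + $69.49 = $347.45

$347.45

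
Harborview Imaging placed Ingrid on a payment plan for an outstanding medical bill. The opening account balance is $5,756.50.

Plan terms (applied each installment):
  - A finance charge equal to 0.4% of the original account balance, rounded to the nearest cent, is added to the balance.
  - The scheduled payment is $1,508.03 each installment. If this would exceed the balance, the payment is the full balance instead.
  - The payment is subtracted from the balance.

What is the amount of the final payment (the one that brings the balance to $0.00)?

# | Opening | Interest | Payment | End bal
1 | $5,756.50 | $23.03 | $1,508.03 | $4,271.50
2 | $4,271.50 | $23.03 | $1,508.03 | $2,786.50
3 | $2,786.50 | $23.03 | $1,508.03 | $1,301.50
4 | $1,301.50 | $23.03 | $1,324.53 | $0.00

$1,324.53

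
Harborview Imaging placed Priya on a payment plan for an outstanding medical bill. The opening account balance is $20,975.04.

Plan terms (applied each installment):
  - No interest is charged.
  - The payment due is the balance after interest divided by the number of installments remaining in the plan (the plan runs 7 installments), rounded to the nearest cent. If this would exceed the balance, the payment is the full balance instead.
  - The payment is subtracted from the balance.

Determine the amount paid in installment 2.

# | Opening | Payment | End bal
1 | $20,975.04 | $2,996.43 | $17,978.61
2 | $17,978.61 | $2,996.44 | $14,982.17

$2,996.44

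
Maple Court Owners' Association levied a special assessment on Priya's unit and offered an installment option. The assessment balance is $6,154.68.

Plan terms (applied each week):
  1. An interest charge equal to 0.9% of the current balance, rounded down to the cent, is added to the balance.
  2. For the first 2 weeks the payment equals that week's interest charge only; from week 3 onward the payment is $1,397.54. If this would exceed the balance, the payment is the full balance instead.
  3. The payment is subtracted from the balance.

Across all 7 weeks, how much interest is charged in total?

Week 1: $6,154.68 +$55.39 interest = $6,210.07; pay $55.39 → $6,154.68
Week 2: $6,154.68 +$55.39 interest = $6,210.07; pay $55.39 → $6,154.68
Week 3: $6,154.68 +$55.39 interest = $6,210.07; pay $1,397.54 → $4,812.53
Week 4: $4,812.53 +$43.31 interest = $4,855.84; pay $1,397.54 → $3,458.30
Week 5: $3,458.30 +$31.12 interest = $3,489.42; pay $1,397.54 → $2,091.88
Week 6: $2,091.88 +$18.82 interest = $2,110.70; pay $1,397.54 → $713.16
Week 7: $713.16 +$6.41 interest = $719.57; pay $719.57 → $0.00
Total interest: $55.39 + $55.39 + $55.39 + $43.31 + $31.12 + $18.82 + $6.41 = $265.83

$265.83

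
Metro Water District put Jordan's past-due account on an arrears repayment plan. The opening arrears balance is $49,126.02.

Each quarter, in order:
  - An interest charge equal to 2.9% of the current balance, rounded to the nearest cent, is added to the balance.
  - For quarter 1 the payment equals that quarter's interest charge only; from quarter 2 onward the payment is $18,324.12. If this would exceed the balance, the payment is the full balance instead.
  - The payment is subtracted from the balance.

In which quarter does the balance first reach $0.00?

4

# | Opening | Interest | Payment | End bal
1 | $49,126.02 | $1,424.65 | $1,424.65 | $49,126.02
2 | $49,126.02 | $1,424.65 | $18,324.12 | $32,226.55
3 | $32,226.55 | $934.57 | $18,324.12 | $14,837.00
4 | $14,837.00 | $430.27 | $15,267.27 | $0.00
Balance reaches $0.00 in quarter 4.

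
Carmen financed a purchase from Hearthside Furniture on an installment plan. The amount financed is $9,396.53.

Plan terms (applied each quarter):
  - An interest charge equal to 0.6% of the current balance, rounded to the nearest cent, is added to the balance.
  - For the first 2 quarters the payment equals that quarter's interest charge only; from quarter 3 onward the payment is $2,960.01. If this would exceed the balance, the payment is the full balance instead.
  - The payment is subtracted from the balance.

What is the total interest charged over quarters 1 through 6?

$233.33

Quarter 1: $9,396.53 +$56.38 interest = $9,452.91; pay $56.38 → $9,396.53
Quarter 2: $9,396.53 +$56.38 interest = $9,452.91; pay $56.38 → $9,396.53
Quarter 3: $9,396.53 +$56.38 interest = $9,452.91; pay $2,960.01 → $6,492.90
Quarter 4: $6,492.90 +$38.96 interest = $6,531.86; pay $2,960.01 → $3,571.85
Quarter 5: $3,571.85 +$21.43 interest = $3,593.28; pay $2,960.01 → $633.27
Quarter 6: $633.27 +$3.80 interest = $637.07; pay $637.07 → $0.00
Total interest: $56.38 + $56.38 + $56.38 + $38.96 + $21.43 + $3.80 = $233.33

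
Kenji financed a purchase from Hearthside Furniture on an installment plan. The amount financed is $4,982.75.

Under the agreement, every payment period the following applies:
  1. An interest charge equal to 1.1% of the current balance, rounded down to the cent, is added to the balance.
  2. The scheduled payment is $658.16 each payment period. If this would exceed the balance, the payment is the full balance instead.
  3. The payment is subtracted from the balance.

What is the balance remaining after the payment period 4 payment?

Payment period 1: $4,982.75 +$54.81 interest = $5,037.56; pay $658.16 → $4,379.40
Payment period 2: $4,379.40 +$48.17 interest = $4,427.57; pay $658.16 → $3,769.41
Payment period 3: $3,769.41 +$41.46 interest = $3,810.87; pay $658.16 → $3,152.71
Payment period 4: $3,152.71 +$34.67 interest = $3,187.38; pay $658.16 → $2,529.22

$2,529.22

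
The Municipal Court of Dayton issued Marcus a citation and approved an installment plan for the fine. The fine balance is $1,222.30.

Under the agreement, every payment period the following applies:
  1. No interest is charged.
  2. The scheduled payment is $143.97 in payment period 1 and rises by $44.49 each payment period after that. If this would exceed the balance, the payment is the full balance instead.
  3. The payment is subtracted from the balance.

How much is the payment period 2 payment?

$188.46

# | Opening | Payment | End bal
1 | $1,222.30 | $143.97 | $1,078.33
2 | $1,078.33 | $188.46 | $889.87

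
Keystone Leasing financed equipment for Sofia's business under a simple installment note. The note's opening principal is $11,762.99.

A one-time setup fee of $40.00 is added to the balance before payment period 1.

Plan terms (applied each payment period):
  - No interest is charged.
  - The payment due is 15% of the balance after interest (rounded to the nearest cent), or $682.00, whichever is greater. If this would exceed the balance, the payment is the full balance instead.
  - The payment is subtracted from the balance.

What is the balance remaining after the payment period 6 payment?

$4,451.49

# | Opening | Payment | End bal
1 | $11,802.99 | $1,770.45 | $10,032.54
2 | $10,032.54 | $1,504.88 | $8,527.66
3 | $8,527.66 | $1,279.15 | $7,248.51
4 | $7,248.51 | $1,087.28 | $6,161.23
5 | $6,161.23 | $924.18 | $5,237.05
6 | $5,237.05 | $785.56 | $4,451.49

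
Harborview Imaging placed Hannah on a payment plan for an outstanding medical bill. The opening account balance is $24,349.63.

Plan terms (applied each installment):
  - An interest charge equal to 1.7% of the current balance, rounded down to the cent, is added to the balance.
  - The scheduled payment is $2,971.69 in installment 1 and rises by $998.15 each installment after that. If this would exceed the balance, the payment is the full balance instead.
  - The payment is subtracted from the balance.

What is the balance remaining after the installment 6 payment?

$0.00

Installment 1: $24,349.63 +$413.94 interest = $24,763.57; pay $2,971.69 → $21,791.88
Installment 2: $21,791.88 +$370.46 interest = $22,162.34; pay $3,969.84 → $18,192.50
Installment 3: $18,192.50 +$309.27 interest = $18,501.77; pay $4,967.99 → $13,533.78
Installment 4: $13,533.78 +$230.07 interest = $13,763.85; pay $5,966.14 → $7,797.71
Installment 5: $7,797.71 +$132.56 interest = $7,930.27; pay $6,964.29 → $965.98
Installment 6: $965.98 +$16.42 interest = $982.40; pay $982.40 → $0.00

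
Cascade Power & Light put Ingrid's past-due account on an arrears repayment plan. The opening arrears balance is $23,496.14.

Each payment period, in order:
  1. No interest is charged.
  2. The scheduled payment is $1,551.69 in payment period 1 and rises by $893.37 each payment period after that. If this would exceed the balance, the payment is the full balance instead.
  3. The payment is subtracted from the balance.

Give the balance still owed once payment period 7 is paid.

Payment period 1: $23,496.14 − $1,551.69 → $21,944.45
Payment period 2: $21,944.45 − $2,445.06 → $19,499.39
Payment period 3: $19,499.39 − $3,338.43 → $16,160.96
Payment period 4: $16,160.96 − $4,231.80 → $11,929.16
Payment period 5: $11,929.16 − $5,125.17 → $6,803.99
Payment period 6: $6,803.99 − $6,018.54 → $785.45
Payment period 7: $785.45 − $785.45 → $0.00

$0.00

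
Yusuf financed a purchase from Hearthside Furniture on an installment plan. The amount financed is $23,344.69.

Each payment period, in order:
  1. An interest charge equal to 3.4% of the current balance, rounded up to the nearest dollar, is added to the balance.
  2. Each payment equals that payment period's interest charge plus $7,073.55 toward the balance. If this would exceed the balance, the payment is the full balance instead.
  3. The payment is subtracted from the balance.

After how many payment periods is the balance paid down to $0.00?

Payment period 1: $23,344.69 +$794.00 interest = $24,138.69; pay $7,867.55 → $16,271.14
Payment period 2: $16,271.14 +$554.00 interest = $16,825.14; pay $7,627.55 → $9,197.59
Payment period 3: $9,197.59 +$313.00 interest = $9,510.59; pay $7,386.55 → $2,124.04
Payment period 4: $2,124.04 +$73.00 interest = $2,197.04; pay $2,197.04 → $0.00
Balance reaches $0.00 in payment period 4.

4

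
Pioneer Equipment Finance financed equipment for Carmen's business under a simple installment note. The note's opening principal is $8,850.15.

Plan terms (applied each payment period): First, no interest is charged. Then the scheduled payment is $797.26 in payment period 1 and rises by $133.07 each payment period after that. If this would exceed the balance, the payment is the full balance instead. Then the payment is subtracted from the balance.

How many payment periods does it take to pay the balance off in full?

Payment period 1: $8,850.15 − $797.26 → $8,052.89
Payment period 2: $8,052.89 − $930.33 → $7,122.56
Payment period 3: $7,122.56 − $1,063.40 → $6,059.16
Payment period 4: $6,059.16 − $1,196.47 → $4,862.69
Payment period 5: $4,862.69 − $1,329.54 → $3,533.15
Payment period 6: $3,533.15 − $1,462.61 → $2,070.54
Payment period 7: $2,070.54 − $1,595.68 → $474.86
Payment period 8: $474.86 − $474.86 → $0.00
Balance reaches $0.00 in payment period 8.

8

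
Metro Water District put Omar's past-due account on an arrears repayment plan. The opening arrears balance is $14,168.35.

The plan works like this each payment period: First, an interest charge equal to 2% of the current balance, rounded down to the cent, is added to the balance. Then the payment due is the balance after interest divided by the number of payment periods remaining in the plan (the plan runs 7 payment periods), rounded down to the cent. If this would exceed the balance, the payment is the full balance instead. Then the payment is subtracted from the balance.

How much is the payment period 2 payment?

$2,105.82

Payment period 1: opening $14,168.35; interest $283.36 → $14,451.71; payment $2,064.53; balance $12,387.18
Payment period 2: opening $12,387.18; interest $247.74 → $12,634.92; payment $2,105.82; balance $10,529.10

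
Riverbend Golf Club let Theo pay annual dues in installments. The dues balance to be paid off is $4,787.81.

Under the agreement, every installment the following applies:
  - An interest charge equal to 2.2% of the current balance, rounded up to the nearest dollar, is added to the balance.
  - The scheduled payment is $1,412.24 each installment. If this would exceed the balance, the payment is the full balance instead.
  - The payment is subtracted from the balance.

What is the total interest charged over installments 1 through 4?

Installment 1: $4,787.81 +$106.00 interest = $4,893.81; pay $1,412.24 → $3,481.57
Installment 2: $3,481.57 +$77.00 interest = $3,558.57; pay $1,412.24 → $2,146.33
Installment 3: $2,146.33 +$48.00 interest = $2,194.33; pay $1,412.24 → $782.09
Installment 4: $782.09 +$18.00 interest = $800.09; pay $800.09 → $0.00
Total interest: $106.00 + $77.00 + $48.00 + $18.00 = $249.00

$249.00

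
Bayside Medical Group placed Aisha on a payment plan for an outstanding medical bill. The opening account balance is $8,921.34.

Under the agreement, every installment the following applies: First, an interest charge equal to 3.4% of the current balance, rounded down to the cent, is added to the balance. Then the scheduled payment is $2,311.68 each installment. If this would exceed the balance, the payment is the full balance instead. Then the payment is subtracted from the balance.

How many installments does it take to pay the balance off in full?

Installment 1: $8,921.34 +$303.32 interest = $9,224.66; pay $2,311.68 → $6,912.98
Installment 2: $6,912.98 +$235.04 interest = $7,148.02; pay $2,311.68 → $4,836.34
Installment 3: $4,836.34 +$164.43 interest = $5,000.77; pay $2,311.68 → $2,689.09
Installment 4: $2,689.09 +$91.42 interest = $2,780.51; pay $2,311.68 → $468.83
Installment 5: $468.83 +$15.94 interest = $484.77; pay $484.77 → $0.00
Balance reaches $0.00 in installment 5.

5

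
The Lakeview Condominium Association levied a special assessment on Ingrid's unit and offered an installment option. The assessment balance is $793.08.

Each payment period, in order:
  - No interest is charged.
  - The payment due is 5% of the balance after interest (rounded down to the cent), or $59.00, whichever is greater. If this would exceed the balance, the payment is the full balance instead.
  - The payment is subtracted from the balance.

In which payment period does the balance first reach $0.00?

14

Payment period 1: $793.08 − $59.00 → $734.08
Payment period 2: $734.08 − $59.00 → $675.08
Payment period 3: $675.08 − $59.00 → $616.08
Payment period 4: $616.08 − $59.00 → $557.08
Payment period 5: $557.08 − $59.00 → $498.08
Payment period 6: $498.08 − $59.00 → $439.08
Payment period 7: $439.08 − $59.00 → $380.08
Payment period 8: $380.08 − $59.00 → $321.08
Payment period 9: $321.08 − $59.00 → $262.08
Payment period 10: $262.08 − $59.00 → $203.08
Payment period 11: $203.08 − $59.00 → $144.08
Payment period 12: $144.08 − $59.00 → $85.08
Payment period 13: $85.08 − $59.00 → $26.08
Payment period 14: $26.08 − $26.08 → $0.00
Balance reaches $0.00 in payment period 14.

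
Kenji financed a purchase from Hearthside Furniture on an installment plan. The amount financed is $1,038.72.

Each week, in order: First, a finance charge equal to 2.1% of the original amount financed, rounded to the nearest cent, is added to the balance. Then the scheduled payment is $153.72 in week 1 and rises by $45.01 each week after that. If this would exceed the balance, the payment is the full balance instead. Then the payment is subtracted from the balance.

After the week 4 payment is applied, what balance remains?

$241.02

Week 1: opening $1,038.72; interest $21.81 → $1,060.53; payment $153.72; balance $906.81
Week 2: opening $906.81; interest $21.81 → $928.62; payment $198.73; balance $729.89
Week 3: opening $729.89; interest $21.81 → $751.70; payment $243.74; balance $507.96
Week 4: opening $507.96; interest $21.81 → $529.77; payment $288.75; balance $241.02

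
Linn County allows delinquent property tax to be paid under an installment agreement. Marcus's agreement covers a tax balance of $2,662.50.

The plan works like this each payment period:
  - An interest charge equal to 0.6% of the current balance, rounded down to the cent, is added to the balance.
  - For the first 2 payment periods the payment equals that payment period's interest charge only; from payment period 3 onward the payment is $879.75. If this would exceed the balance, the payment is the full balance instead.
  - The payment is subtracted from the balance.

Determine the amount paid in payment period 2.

Payment period 1: opening $2,662.50; interest $15.97 → $2,678.47; payment $15.97; balance $2,662.50
Payment period 2: opening $2,662.50; interest $15.97 → $2,678.47; payment $15.97; balance $2,662.50

$15.97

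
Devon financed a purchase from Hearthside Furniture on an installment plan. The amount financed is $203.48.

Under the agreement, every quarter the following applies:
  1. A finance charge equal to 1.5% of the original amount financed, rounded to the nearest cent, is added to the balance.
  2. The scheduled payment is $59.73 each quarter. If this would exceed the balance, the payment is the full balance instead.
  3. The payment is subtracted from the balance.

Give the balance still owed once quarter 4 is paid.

Quarter 1: $203.48 +$3.05 interest = $206.53; pay $59.73 → $146.80
Quarter 2: $146.80 +$3.05 interest = $149.85; pay $59.73 → $90.12
Quarter 3: $90.12 +$3.05 interest = $93.17; pay $59.73 → $33.44
Quarter 4: $33.44 +$3.05 interest = $36.49; pay $36.49 → $0.00

$0.00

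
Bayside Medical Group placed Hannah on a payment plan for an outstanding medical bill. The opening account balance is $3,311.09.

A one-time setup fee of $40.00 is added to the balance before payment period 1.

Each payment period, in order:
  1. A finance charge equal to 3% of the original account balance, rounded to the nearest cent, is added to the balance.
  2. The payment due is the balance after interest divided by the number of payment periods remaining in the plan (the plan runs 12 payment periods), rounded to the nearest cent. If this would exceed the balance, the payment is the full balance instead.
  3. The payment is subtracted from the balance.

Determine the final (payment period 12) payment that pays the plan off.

$587.50

Payment period 1: opening $3,351.09; interest $99.33 → $3,450.42; payment $287.54; balance $3,162.88
Payment period 2: opening $3,162.88; interest $99.33 → $3,262.21; payment $296.56; balance $2,965.65
Payment period 3: opening $2,965.65; interest $99.33 → $3,064.98; payment $306.50; balance $2,758.48
Payment period 4: opening $2,758.48; interest $99.33 → $2,857.81; payment $317.53; balance $2,540.28
Payment period 5: opening $2,540.28; interest $99.33 → $2,639.61; payment $329.95; balance $2,309.66
Payment period 6: opening $2,309.66; interest $99.33 → $2,408.99; payment $344.14; balance $2,064.85
Payment period 7: opening $2,064.85; interest $99.33 → $2,164.18; payment $360.70; balance $1,803.48
Payment period 8: opening $1,803.48; interest $99.33 → $1,902.81; payment $380.56; balance $1,522.25
Payment period 9: opening $1,522.25; interest $99.33 → $1,621.58; payment $405.40; balance $1,216.18
Payment period 10: opening $1,216.18; interest $99.33 → $1,315.51; payment $438.50; balance $877.01
Payment period 11: opening $877.01; interest $99.33 → $976.34; payment $488.17; balance $488.17
Payment period 12: opening $488.17; interest $99.33 → $587.50; payment $587.50; balance $0.00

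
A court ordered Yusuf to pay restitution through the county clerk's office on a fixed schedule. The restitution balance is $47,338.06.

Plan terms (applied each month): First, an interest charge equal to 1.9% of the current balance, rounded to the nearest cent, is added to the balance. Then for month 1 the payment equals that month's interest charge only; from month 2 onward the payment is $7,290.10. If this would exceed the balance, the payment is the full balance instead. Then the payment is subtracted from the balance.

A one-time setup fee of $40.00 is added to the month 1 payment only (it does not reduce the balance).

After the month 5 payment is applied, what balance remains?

Month 1: $47,338.06 +$899.42 interest = $48,237.48; pay $899.42 (+ $40.00 fee) → $47,338.06
Month 2: $47,338.06 +$899.42 interest = $48,237.48; pay $7,290.10 → $40,947.38
Month 3: $40,947.38 +$778.00 interest = $41,725.38; pay $7,290.10 → $34,435.28
Month 4: $34,435.28 +$654.27 interest = $35,089.55; pay $7,290.10 → $27,799.45
Month 5: $27,799.45 +$528.19 interest = $28,327.64; pay $7,290.10 → $21,037.54

$21,037.54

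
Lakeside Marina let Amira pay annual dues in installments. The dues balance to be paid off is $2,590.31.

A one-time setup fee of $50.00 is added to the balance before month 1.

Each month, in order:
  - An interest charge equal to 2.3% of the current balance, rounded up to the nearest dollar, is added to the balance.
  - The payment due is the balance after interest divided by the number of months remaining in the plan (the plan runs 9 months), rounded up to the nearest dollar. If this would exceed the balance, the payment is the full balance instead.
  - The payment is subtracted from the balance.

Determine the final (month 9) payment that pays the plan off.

$360.31

# | Opening | Interest | Payment | End bal
1 | $2,640.31 | $61.00 | $301.00 | $2,400.31
2 | $2,400.31 | $56.00 | $308.00 | $2,148.31
3 | $2,148.31 | $50.00 | $315.00 | $1,883.31
4 | $1,883.31 | $44.00 | $322.00 | $1,605.31
5 | $1,605.31 | $37.00 | $329.00 | $1,313.31
6 | $1,313.31 | $31.00 | $337.00 | $1,007.31
7 | $1,007.31 | $24.00 | $344.00 | $687.31
8 | $687.31 | $16.00 | $352.00 | $351.31
9 | $351.31 | $9.00 | $360.31 | $0.00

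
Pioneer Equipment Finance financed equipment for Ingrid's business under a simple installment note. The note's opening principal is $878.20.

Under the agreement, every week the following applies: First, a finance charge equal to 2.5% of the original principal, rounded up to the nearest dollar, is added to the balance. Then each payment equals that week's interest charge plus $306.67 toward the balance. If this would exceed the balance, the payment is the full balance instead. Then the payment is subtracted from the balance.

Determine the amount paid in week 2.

$328.67

Week 1: opening $878.20; interest $22.00 → $900.20; payment $328.67; balance $571.53
Week 2: opening $571.53; interest $22.00 → $593.53; payment $328.67; balance $264.86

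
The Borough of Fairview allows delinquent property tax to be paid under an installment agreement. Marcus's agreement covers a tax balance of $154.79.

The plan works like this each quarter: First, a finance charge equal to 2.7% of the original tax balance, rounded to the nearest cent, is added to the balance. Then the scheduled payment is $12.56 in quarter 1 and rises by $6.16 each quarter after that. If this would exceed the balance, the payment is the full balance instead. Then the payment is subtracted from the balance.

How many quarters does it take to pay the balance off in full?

7

Quarter 1: $154.79 +$4.18 interest = $158.97; pay $12.56 → $146.41
Quarter 2: $146.41 +$4.18 interest = $150.59; pay $18.72 → $131.87
Quarter 3: $131.87 +$4.18 interest = $136.05; pay $24.88 → $111.17
Quarter 4: $111.17 +$4.18 interest = $115.35; pay $31.04 → $84.31
Quarter 5: $84.31 +$4.18 interest = $88.49; pay $37.20 → $51.29
Quarter 6: $51.29 +$4.18 interest = $55.47; pay $43.36 → $12.11
Quarter 7: $12.11 +$4.18 interest = $16.29; pay $16.29 → $0.00
Balance reaches $0.00 in quarter 7.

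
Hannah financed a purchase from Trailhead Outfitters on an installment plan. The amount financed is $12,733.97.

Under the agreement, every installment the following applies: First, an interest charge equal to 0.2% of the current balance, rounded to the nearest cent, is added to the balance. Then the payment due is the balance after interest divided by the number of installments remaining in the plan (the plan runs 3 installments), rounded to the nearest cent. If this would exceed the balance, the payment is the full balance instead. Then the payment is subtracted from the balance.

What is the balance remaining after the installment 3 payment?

Installment 1: opening $12,733.97; interest $25.47 → $12,759.44; payment $4,253.15; balance $8,506.29
Installment 2: opening $8,506.29; interest $17.01 → $8,523.30; payment $4,261.65; balance $4,261.65
Installment 3: opening $4,261.65; interest $8.52 → $4,270.17; payment $4,270.17; balance $0.00

$0.00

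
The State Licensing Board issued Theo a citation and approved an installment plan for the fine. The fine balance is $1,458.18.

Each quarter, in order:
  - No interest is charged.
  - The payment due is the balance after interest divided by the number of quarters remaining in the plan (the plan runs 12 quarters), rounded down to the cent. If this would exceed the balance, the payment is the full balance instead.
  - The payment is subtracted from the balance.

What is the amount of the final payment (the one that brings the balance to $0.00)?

$121.52

Quarter 1: $1,458.18 − $121.51 → $1,336.67
Quarter 2: $1,336.67 − $121.51 → $1,215.16
Quarter 3: $1,215.16 − $121.51 → $1,093.65
Quarter 4: $1,093.65 − $121.51 → $972.14
Quarter 5: $972.14 − $121.51 → $850.63
Quarter 6: $850.63 − $121.51 → $729.12
Quarter 7: $729.12 − $121.52 → $607.60
Quarter 8: $607.60 − $121.52 → $486.08
Quarter 9: $486.08 − $121.52 → $364.56
Quarter 10: $364.56 − $121.52 → $243.04
Quarter 11: $243.04 − $121.52 → $121.52
Quarter 12: $121.52 − $121.52 → $0.00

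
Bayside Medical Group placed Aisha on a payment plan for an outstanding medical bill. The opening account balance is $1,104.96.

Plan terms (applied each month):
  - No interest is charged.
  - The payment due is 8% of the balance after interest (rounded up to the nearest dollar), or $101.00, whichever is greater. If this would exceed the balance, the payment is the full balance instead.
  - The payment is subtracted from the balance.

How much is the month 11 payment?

Month 1: opening $1,104.96; payment $101.00; balance $1,003.96
Month 2: opening $1,003.96; payment $101.00; balance $902.96
Month 3: opening $902.96; payment $101.00; balance $801.96
Month 4: opening $801.96; payment $101.00; balance $700.96
Month 5: opening $700.96; payment $101.00; balance $599.96
Month 6: opening $599.96; payment $101.00; balance $498.96
Month 7: opening $498.96; payment $101.00; balance $397.96
Month 8: opening $397.96; payment $101.00; balance $296.96
Month 9: opening $296.96; payment $101.00; balance $195.96
Month 10: opening $195.96; payment $101.00; balance $94.96
Month 11: opening $94.96; payment $94.96; balance $0.00

$94.96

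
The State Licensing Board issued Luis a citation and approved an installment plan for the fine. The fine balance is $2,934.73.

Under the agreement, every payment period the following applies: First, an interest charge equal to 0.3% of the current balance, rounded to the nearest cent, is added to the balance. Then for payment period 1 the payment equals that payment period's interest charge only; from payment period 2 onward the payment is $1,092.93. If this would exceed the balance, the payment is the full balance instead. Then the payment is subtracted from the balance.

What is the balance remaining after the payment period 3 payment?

$763.22

# | Opening | Interest | Payment | End bal
1 | $2,934.73 | $8.80 | $8.80 | $2,934.73
2 | $2,934.73 | $8.80 | $1,092.93 | $1,850.60
3 | $1,850.60 | $5.55 | $1,092.93 | $763.22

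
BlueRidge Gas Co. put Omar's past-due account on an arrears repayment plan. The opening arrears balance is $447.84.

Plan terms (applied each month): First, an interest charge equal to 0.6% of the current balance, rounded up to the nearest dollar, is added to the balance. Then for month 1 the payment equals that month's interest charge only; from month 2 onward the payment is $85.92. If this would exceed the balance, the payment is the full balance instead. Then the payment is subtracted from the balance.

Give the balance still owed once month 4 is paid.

$198.08

Month 1: $447.84 +$3.00 interest = $450.84; pay $3.00 → $447.84
Month 2: $447.84 +$3.00 interest = $450.84; pay $85.92 → $364.92
Month 3: $364.92 +$3.00 interest = $367.92; pay $85.92 → $282.00
Month 4: $282.00 +$2.00 interest = $284.00; pay $85.92 → $198.08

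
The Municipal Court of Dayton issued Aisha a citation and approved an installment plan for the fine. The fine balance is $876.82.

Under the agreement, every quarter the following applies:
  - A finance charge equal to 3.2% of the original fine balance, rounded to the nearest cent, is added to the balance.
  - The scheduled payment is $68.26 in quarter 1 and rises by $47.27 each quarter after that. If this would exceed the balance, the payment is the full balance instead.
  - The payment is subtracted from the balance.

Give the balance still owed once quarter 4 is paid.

# | Opening | Interest | Payment | End bal
1 | $876.82 | $28.06 | $68.26 | $836.62
2 | $836.62 | $28.06 | $115.53 | $749.15
3 | $749.15 | $28.06 | $162.80 | $614.41
4 | $614.41 | $28.06 | $210.07 | $432.40

$432.40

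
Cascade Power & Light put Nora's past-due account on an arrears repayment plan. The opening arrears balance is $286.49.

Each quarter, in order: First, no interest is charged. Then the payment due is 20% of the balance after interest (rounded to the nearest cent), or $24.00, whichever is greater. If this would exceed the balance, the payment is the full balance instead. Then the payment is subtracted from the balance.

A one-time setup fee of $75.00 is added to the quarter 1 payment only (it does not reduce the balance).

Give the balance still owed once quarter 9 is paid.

Quarter 1: opening $286.49; payment $57.30 (+ $75.00 fee); balance $229.19
Quarter 2: opening $229.19; payment $45.84; balance $183.35
Quarter 3: opening $183.35; payment $36.67; balance $146.68
Quarter 4: opening $146.68; payment $29.34; balance $117.34
Quarter 5: opening $117.34; payment $24.00; balance $93.34
Quarter 6: opening $93.34; payment $24.00; balance $69.34
Quarter 7: opening $69.34; payment $24.00; balance $45.34
Quarter 8: opening $45.34; payment $24.00; balance $21.34
Quarter 9: opening $21.34; payment $21.34; balance $0.00

$0.00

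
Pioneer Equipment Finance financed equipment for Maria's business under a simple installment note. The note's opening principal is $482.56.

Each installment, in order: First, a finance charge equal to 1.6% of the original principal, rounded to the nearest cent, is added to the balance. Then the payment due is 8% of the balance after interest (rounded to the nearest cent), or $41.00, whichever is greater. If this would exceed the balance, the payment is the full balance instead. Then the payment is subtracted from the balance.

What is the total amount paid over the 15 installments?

Installment 1: opening $482.56; interest $7.72 → $490.28; payment $41.00; balance $449.28
Installment 2: opening $449.28; interest $7.72 → $457.00; payment $41.00; balance $416.00
Installment 3: opening $416.00; interest $7.72 → $423.72; payment $41.00; balance $382.72
Installment 4: opening $382.72; interest $7.72 → $390.44; payment $41.00; balance $349.44
Installment 5: opening $349.44; interest $7.72 → $357.16; payment $41.00; balance $316.16
Installment 6: opening $316.16; interest $7.72 → $323.88; payment $41.00; balance $282.88
Installment 7: opening $282.88; interest $7.72 → $290.60; payment $41.00; balance $249.60
Installment 8: opening $249.60; interest $7.72 → $257.32; payment $41.00; balance $216.32
Installment 9: opening $216.32; interest $7.72 → $224.04; payment $41.00; balance $183.04
Installment 10: opening $183.04; interest $7.72 → $190.76; payment $41.00; balance $149.76
Installment 11: opening $149.76; interest $7.72 → $157.48; payment $41.00; balance $116.48
Installment 12: opening $116.48; interest $7.72 → $124.20; payment $41.00; balance $83.20
Installment 13: opening $83.20; interest $7.72 → $90.92; payment $41.00; balance $49.92
Installment 14: opening $49.92; interest $7.72 → $57.64; payment $41.00; balance $16.64
Installment 15: opening $16.64; interest $7.72 → $24.36; payment $24.36; balance $0.00
Total paid: $598.36

$598.36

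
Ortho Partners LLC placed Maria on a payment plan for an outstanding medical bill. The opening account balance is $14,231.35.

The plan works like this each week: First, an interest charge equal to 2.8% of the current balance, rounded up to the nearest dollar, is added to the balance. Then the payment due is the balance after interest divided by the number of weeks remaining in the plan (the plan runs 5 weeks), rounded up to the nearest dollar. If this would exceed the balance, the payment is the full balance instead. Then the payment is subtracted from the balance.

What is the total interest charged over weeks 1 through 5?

$1,243.00

Week 1: $14,231.35 +$399.00 interest = $14,630.35; pay $2,927.00 → $11,703.35
Week 2: $11,703.35 +$328.00 interest = $12,031.35; pay $3,008.00 → $9,023.35
Week 3: $9,023.35 +$253.00 interest = $9,276.35; pay $3,093.00 → $6,183.35
Week 4: $6,183.35 +$174.00 interest = $6,357.35; pay $3,179.00 → $3,178.35
Week 5: $3,178.35 +$89.00 interest = $3,267.35; pay $3,267.35 → $0.00
Total interest: $399.00 + $328.00 + $253.00 + $174.00 + $89.00 = $1,243.00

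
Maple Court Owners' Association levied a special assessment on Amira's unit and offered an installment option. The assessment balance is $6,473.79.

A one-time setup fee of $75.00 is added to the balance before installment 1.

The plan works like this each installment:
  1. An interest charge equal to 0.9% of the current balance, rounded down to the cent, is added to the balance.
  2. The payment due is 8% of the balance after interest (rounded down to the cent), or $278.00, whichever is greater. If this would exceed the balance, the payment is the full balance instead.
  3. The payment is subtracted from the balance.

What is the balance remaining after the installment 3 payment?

Installment 1: opening $6,548.79; interest $58.93 → $6,607.72; payment $528.61; balance $6,079.11
Installment 2: opening $6,079.11; interest $54.71 → $6,133.82; payment $490.70; balance $5,643.12
Installment 3: opening $5,643.12; interest $50.78 → $5,693.90; payment $455.51; balance $5,238.39

$5,238.39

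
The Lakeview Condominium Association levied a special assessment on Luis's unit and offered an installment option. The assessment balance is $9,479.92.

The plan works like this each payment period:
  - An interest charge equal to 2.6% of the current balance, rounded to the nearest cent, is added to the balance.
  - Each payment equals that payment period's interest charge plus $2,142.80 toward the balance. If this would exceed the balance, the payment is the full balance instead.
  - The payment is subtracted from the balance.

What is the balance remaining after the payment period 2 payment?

$5,194.32

Payment period 1: opening $9,479.92; interest $246.48 → $9,726.40; payment $2,389.28; balance $7,337.12
Payment period 2: opening $7,337.12; interest $190.77 → $7,527.89; payment $2,333.57; balance $5,194.32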